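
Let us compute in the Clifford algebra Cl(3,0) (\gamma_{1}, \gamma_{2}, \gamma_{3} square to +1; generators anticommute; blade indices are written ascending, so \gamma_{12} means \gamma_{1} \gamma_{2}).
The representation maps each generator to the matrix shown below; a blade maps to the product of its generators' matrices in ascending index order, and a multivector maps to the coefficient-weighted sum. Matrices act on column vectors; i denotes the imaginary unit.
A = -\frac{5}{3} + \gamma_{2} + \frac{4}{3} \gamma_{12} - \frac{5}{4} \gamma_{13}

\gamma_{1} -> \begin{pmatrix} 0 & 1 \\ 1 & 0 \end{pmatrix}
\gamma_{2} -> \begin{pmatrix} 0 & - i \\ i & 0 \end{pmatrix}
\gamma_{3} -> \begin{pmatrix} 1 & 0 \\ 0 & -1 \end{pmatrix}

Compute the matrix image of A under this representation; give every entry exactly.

Bivector images (products of the table entries): rho(\gamma_{12}) = rho(\gamma_{1})rho(\gamma_{2}) = \begin{pmatrix} i & 0 \\ 0 & - i \end{pmatrix}; rho(\gamma_{13}) = rho(\gamma_{1})rho(\gamma_{3}) = \begin{pmatrix} 0 & -1 \\ 1 & 0 \end{pmatrix}.
M = (-\frac{5}{3})*1 + (1)*rho(\gamma_{2}) + (\frac{4}{3})*rho(\gamma_{12}) + (-\frac{5}{4})*rho(\gamma_{13}), summed entrywise (1 is the identity matrix):
Answer: \begin{pmatrix} - \frac{5}{3} + \frac{4 i}{3} & \frac{5}{4} - i \\ - \frac{5}{4} + i & - \frac{5}{3} - \frac{4 i}{3} \end{pmatrix}


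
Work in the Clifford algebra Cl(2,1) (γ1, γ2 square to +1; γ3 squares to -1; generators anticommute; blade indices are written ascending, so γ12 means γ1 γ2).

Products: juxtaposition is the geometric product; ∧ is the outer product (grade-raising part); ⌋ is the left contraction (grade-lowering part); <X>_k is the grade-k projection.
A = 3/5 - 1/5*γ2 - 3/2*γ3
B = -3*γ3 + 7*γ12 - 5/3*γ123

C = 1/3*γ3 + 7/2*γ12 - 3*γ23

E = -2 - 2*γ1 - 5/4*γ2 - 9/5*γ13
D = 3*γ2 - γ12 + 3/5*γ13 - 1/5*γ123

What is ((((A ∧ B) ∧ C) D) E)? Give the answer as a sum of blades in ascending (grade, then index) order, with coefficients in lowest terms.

step 1: -9/5*γ3 + 21/5*γ12 + 3/5*γ23 - 23/2*γ123
step 2: -49/10*γ123
step 3: 49/50 + 147/50*γ2 - 49/10*γ3 + 147/10*γ13
step 4: -6419/200 + 343/50*γ1 - 1421/200*γ2 + 196/5*γ3 + 147/25*γ12 - 10241/250*γ13 - 49/8*γ23 + 23667/1000*γ123
Answer: -6419/200 + 343/50*γ1 - 1421/200*γ2 + 196/5*γ3 + 147/25*γ12 - 10241/250*γ13 - 49/8*γ23 + 23667/1000*γ123


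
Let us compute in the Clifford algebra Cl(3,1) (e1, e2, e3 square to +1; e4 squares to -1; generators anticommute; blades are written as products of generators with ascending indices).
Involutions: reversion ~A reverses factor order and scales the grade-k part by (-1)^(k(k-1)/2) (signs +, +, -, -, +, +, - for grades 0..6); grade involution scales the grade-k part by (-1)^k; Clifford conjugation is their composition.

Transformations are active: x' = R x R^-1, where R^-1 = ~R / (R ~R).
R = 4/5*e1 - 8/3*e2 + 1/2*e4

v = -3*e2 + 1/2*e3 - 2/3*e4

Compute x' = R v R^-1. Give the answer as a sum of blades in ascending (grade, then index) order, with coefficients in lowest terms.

~R = 4/5*e1 - 8/3*e2 + 1/2*e4, and R ~R = 6751/900, so R^-1 = ~R / (6751/900).
R v = 25/3 - 12/5*e1 e2 + 2/5*e1 e3 - 8/15*e1 e4 - 4/3*e2 e3 + 59/18*e2 e4 - 1/4*e3 e4
Answer: 12000/6751*e1 - 19747/6751*e2 - 1/2*e3 + 36002/20253*e4


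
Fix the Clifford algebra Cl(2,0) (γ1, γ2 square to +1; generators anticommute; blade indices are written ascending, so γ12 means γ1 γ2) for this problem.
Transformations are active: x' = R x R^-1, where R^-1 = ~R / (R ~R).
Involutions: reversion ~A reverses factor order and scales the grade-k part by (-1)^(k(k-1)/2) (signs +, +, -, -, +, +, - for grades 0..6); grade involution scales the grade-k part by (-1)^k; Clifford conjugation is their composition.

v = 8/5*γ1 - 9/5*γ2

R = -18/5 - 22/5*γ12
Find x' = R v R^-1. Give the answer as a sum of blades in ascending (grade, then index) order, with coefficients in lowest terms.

~R = -18/5 + 22/5*γ12, and R ~R = 808/25, so R^-1 = ~R / (808/25).
R v = 54/25*γ1 + 338/25*γ2
Answer: -1051/505*γ1 - 612/505*γ2


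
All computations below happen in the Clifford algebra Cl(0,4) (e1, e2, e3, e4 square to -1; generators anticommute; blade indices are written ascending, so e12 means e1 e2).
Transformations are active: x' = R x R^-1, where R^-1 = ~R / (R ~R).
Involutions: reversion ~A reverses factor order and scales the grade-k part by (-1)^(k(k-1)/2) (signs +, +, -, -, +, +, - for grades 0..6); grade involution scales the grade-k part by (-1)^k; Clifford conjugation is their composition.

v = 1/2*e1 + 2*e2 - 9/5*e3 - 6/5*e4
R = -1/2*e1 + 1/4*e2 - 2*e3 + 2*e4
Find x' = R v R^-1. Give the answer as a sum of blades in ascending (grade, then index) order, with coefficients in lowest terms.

~R = -1/2*e1 + 1/4*e2 - 2*e3 + 2*e4, and R ~R = -133/16, so R^-1 = ~R / (-133/16).
R v = -29/20 - 9/8*e12 + 19/10*e13 - 2/5*e14 + 71/20*e23 - 43/10*e24 + 6*e34
Answer: -897/1330*e1 - 1272/665*e2 + 733/665*e3 + 1262/665*e4


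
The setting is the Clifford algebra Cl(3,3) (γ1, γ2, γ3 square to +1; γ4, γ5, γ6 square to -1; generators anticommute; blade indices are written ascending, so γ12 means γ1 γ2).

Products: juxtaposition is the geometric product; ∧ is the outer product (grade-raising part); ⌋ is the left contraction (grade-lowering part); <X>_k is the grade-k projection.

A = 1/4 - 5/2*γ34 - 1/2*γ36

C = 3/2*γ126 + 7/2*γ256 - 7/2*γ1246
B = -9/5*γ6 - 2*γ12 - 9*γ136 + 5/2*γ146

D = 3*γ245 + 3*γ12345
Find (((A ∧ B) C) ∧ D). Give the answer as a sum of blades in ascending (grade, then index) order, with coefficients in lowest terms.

step 1: -9/20*γ6 - 1/2*γ12 - 9/4*γ136 + 5/8*γ146 + 9/2*γ346 + 5*γ1234 + γ1236
step 2: 35/16*γ2 + 3/2*γ3 + 3/4*γ6 + 27/40*γ12 + 27/8*γ23 - 15/16*γ24 + 63/40*γ25 + 7/2*γ34 - 35/2*γ36 - 7/4*γ46 + 63/4*γ123 + 63/40*γ124 + 7/2*γ135 - 7/4*γ156 + 63/8*γ234 - 15/2*γ346 - 27/4*γ1234 - 63/8*γ1235 + 35/16*γ1245 - 63/4*γ2345 + 35/2*γ13456
step 3: -9/2*γ2345 - 9/4*γ2456 - 105/2*γ23456 - 9/4*γ123456
Answer: -9/2*γ2345 - 9/4*γ2456 - 105/2*γ23456 - 9/4*γ123456


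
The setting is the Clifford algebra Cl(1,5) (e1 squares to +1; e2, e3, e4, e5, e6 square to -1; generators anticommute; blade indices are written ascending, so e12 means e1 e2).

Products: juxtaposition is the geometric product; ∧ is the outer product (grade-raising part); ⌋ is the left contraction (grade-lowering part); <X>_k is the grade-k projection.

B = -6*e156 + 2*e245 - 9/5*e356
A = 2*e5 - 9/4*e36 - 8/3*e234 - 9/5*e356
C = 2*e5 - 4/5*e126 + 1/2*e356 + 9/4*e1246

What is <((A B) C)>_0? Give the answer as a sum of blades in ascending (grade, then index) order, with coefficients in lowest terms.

step 1: 81/25 + 81/20*e5 + 54/5*e13 - 12*e16 - 4*e24 - 16/3*e35 - 18/5*e36 + 27/2*e135 + 18/5*e2346 + 24/5*e2456 - 9/2*e23456 - 16*e123456
step 2: -81/10 - 48/5*e2 + 32/3*e3 + 117/25*e5 + 8/3*e6 - 351/10*e13 + 54/5*e15 + 9/4*e16 - 99/4*e24 - 36*e35 + 81/40*e36 - 72/25*e123 + 8*e124 - 324/125*e126 + 72/25*e134 + 699/40*e135 + 96/25*e145 + 16/5*e146 + 93/5*e156 + 12/5*e234 - 216/25*e236 - 49/5*e245 + 48/5*e246 - 64/5*e345 + 441/50*e356 - 81/10*e1234 + 729/100*e1246 - 81/25*e1256 - 18/5*e1345 + 153/10*e2346 - 54/5*e2356 - 32*e12346 + 64/15*e12356 - 729/80*e12456 - 1423/40*e23456 + 12*e123456
step 3: -81/10
Answer: -81/10


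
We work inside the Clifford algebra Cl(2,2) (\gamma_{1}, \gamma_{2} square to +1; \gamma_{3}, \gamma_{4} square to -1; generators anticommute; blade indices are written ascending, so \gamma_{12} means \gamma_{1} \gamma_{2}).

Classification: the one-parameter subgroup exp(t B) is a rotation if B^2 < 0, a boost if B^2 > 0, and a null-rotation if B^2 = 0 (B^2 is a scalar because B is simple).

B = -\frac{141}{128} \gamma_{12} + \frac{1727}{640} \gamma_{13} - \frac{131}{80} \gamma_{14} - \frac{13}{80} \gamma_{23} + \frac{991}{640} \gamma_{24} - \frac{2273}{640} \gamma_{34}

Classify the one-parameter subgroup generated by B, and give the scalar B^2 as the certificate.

B^2 term by term: the squares give (-\frac{141}{128})^2*(\gamma_{12})^2 + (\frac{1727}{640})^2*(\gamma_{13})^2 + (-\frac{131}{80})^2*(\gamma_{14})^2 + (-\frac{13}{80})^2*(\gamma_{23})^2 + (\frac{991}{640})^2*(\gamma_{24})^2 + (-\frac{2273}{640})^2*(\gamma_{34})^2 = \frac{19881}{16384}*(-1) + \frac{2982529}{409600}*(+1) + \frac{17161}{6400}*(+1) + \frac{169}{6400}*(+1) + \frac{982081}{409600}*(+1) + \frac{5166529}{409600}*(-1) = -\frac{36}{25} (each basis 2-blade squares to minus the product of its generators' squares); cross terms between blades sharing an index anticommute and cancel; the commuting (index-disjoint) pairs give grade-4 terms 2*c*c'*(blade product), which cancel blade by blade — \gamma_{1234}: \frac{320493}{40960} - \frac{1711457}{204800} + \frac{1703}{3200} = 0 — confirming B is simple. So B^2 = -\frac{36}{25}.
Answer: rotation, certificate B^2 = -\frac{36}{25}. Note: conjugating B changes its blade decomposition but never the scalar B^2 = -\frac{36}{25}, whose sign settles the classification.


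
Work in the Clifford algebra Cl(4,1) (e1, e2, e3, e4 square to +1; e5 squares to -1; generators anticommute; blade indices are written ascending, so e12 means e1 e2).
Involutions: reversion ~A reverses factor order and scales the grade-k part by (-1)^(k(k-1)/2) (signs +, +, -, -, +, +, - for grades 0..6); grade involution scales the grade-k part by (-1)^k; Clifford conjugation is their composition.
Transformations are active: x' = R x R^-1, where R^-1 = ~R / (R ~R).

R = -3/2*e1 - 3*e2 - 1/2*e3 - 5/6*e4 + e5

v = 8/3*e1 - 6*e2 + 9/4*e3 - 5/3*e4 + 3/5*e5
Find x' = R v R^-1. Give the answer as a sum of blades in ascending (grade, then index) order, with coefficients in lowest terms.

~R = -3/2*e1 - 3*e2 - 1/2*e3 - 5/6*e4 + e5, and R ~R = 403/36, so R^-1 = ~R / (403/36).
R v = 4919/360 + 17*e12 - 49/24*e13 + 85/18*e14 - 107/30*e15 - 39/4*e23 + 21/5*e25 + 65/24*e34 - 51/20*e35 + 7/6*e45
Answer: -76511/12090*e1 - 2667/2015*e2 - 27973/8060*e3 - 889/2418*e4 + 742/403*e5


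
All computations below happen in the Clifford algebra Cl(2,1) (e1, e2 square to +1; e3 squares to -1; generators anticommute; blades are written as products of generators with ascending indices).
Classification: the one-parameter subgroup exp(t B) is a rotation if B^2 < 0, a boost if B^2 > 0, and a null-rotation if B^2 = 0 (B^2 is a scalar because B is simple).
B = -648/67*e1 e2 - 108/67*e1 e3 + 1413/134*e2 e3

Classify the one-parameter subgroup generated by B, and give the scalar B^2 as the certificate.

B^2 term by term: the squares give (-648/67)^2*(e1 e2)^2 + (-108/67)^2*(e1 e3)^2 + (1413/134)^2*(e2 e3)^2 = 419904/4489*(-1) + 11664/4489*(+1) + 1996569/17956*(+1) = 81/4 (each basis 2-blade squares to minus the product of its generators' squares); cross terms between blades sharing an index anticommute and cancel. So B^2 = 81/4.
Answer: boost, certificate B^2 = 81/4. The class reads off the invariant scalar 81/4 directly.


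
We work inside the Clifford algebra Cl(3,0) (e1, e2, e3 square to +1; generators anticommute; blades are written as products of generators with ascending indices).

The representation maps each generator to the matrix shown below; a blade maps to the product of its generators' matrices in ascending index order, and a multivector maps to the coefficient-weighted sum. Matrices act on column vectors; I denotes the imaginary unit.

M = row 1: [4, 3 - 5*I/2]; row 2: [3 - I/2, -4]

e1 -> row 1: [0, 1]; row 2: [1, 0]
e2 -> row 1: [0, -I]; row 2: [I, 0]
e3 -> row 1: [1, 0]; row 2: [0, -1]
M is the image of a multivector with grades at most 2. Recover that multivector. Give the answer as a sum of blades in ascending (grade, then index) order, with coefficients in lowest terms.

Method: 1, rho(e1), rho(e2), rho(e3) form a trace-orthogonal basis of the 2x2 complex matrices (tr(X Y) = 2 if X = Y, else 0), so M = m0*1 + m1*rho(e1) + m2*rho(e2) + m3*rho(e3) with m0 = tr(M)/2 = 0, m1 = tr(M rho(e1))/2 = 3 - 3*I/2, m2 = tr(M rho(e2))/2 = 1, m3 = tr(M rho(e3))/2 = 4.
Multiplying table entries, the bivector images are rho(e1 e2) = I*rho(e3), rho(e1 e3) = -I*rho(e2), rho(e2 e3) = I*rho(e1); with real blade coefficients the real parts of m0..m3 are the coefficients of 1, e1, e2, e3 and the imaginary parts give the bivectors (e2 e3: Im m1, e1 e3: -Im m2, e1 e2: Im m3).
Answer: 3*e1 + e2 + 4*e3 - 3/2*e2 e3


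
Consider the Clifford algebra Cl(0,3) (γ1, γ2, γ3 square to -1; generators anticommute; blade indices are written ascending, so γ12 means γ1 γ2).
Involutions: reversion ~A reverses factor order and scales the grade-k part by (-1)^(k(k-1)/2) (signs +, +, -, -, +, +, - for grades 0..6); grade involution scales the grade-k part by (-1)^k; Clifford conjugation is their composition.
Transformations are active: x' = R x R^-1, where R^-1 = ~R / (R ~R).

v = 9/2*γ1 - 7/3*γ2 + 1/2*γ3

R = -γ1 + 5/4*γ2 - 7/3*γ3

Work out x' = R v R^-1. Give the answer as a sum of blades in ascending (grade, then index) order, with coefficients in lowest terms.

~R = -γ1 + 5/4*γ2 - 7/3*γ3, and R ~R = -1153/144, so R^-1 = ~R / (-1153/144).
R v = 103/12 - 79/24*γ12 + 10*γ13 - 347/72*γ23
Answer: -5433/2306*γ1 - 1199/3459*γ2 + 10383/2306*γ3


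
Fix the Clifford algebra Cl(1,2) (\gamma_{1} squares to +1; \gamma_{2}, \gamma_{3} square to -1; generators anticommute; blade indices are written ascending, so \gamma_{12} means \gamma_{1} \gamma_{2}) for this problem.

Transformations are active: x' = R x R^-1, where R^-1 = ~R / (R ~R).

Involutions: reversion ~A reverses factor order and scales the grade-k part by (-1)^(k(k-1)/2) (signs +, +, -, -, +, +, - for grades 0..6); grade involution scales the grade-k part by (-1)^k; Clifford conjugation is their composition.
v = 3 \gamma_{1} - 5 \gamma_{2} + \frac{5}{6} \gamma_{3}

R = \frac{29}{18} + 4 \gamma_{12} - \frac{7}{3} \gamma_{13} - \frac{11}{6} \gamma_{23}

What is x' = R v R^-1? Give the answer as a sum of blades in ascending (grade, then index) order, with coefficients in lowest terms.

~R = \frac{29}{18} - 4 \gamma_{12} + \frac{7}{3} \gamma_{13} + \frac{11}{6} \gamma_{23}, and R ~R = -\frac{2509}{162}, so R^-1 = ~R / (-\frac{2509}{162}).
R v = \frac{241}{9} \gamma_{1} - \frac{667}{36} \gamma_{2} + \frac{1891}{108} \gamma_{3} - \frac{83}{6} \gamma_{123}
Answer: -\frac{154}{13} \gamma_{1} + \frac{1809}{386} \gamma_{2} - \frac{87476}{7527} \gamma_{3}


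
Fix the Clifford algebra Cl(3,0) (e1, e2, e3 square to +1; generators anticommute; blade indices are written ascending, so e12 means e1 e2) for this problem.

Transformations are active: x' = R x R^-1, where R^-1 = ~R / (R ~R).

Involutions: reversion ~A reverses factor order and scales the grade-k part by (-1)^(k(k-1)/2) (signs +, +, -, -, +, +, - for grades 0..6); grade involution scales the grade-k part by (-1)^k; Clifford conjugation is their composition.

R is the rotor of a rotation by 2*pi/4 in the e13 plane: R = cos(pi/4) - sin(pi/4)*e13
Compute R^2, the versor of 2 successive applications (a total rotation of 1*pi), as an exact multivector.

Because a rotor carries half the rotation angle, composing 2 copies of this e13-plane rotor multiplies the phase: 2*(pi/4) = pi/2, hence R^2 = cos(pi/2) - sin(pi/2)*e13.
cos(pi/2) = 0 and sin(pi/2) = 1, so R^2 = -e13. The net rotation is 1*pi; the rotor keeps the half-angle phase exactly.
Answer: -e13


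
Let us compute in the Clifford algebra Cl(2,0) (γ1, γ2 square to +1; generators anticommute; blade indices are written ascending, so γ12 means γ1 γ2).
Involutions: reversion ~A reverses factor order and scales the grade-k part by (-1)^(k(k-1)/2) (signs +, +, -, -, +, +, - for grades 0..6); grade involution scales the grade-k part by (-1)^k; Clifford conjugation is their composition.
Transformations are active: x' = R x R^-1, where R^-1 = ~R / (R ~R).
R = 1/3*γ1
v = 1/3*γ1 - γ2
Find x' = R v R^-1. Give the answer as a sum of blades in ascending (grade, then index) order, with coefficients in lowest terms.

~R = 1/3*γ1, and R ~R = 1/9, so R^-1 = ~R / (1/9).
R v = 1/9 - 1/3*γ12
Answer: 1/3*γ1 + γ2


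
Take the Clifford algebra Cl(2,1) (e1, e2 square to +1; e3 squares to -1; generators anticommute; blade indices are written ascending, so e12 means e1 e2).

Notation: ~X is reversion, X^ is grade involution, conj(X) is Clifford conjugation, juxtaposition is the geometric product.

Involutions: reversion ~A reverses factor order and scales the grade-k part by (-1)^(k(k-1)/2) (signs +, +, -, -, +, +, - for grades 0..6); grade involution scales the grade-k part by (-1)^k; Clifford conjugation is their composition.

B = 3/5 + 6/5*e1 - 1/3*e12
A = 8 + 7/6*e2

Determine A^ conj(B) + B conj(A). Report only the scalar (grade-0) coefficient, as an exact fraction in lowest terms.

first term: 24/5 - 829/90*e1 - 7/10*e2 + 19/15*e12
second term: 24/5 + 899/90*e1 - 7/10*e2 - 61/15*e12
Answer: 48/5


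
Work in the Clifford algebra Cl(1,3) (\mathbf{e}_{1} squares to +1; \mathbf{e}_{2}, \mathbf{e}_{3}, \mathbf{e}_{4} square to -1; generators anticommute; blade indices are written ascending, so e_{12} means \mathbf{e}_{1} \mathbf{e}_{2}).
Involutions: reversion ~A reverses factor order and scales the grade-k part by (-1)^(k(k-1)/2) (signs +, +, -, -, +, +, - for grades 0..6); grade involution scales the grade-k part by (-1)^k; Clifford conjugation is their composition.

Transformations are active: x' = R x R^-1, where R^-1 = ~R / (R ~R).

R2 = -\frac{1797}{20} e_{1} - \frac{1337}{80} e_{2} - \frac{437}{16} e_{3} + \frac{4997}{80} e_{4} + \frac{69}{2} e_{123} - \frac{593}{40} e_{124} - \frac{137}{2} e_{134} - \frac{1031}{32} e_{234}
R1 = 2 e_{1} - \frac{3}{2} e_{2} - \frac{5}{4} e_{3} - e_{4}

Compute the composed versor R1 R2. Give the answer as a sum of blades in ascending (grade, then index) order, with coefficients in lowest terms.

Distribute over the terms of R1 (each basis-blade product reordered to ascending indices, repeated generators contracted through their squares):
(2 e_{1}) R2 = -\frac{1797}{10} - \frac{1337}{40} e_{12} - \frac{437}{8} e_{13} + \frac{4997}{40} e_{14} + 69 e_{23} - \frac{593}{20} e_{24} - 137 e_{34} - \frac{1031}{16} e_{1234}
(-\frac{3}{2} e_{2}) R2 = -\frac{4011}{160} - \frac{5391}{40} e_{12} - \frac{207}{4} e_{13} + \frac{1779}{80} e_{14} + \frac{1311}{32} e_{23} - \frac{14991}{160} e_{24} - \frac{3093}{64} e_{34} - \frac{411}{4} e_{1234}
(-\frac{5}{4} e_{3}) R2 = -\frac{2185}{64} + \frac{345}{8} e_{12} - \frac{1797}{16} e_{13} + \frac{685}{8} e_{14} - \frac{1337}{64} e_{23} + \frac{5155}{128} e_{24} - \frac{4997}{64} e_{34} + \frac{593}{32} e_{1234}
(-e_{4}) R2 = \frac{4997}{80} - \frac{593}{40} e_{12} - \frac{137}{2} e_{13} - \frac{1797}{20} e_{14} - \frac{1031}{32} e_{23} - \frac{1337}{80} e_{24} - \frac{437}{16} e_{34} + \frac{69}{2} e_{1234}
Summing the partial products and collecting blades:
Answer: -\frac{56463}{320} - \frac{1399}{10} e_{12} - \frac{4595}{16} e_{13} + \frac{2287}{16} e_{14} + \frac{3639}{64} e_{23} - \frac{63861}{640} e_{24} - \frac{9303}{32} e_{34} - \frac{3653}{32} e_{1234}


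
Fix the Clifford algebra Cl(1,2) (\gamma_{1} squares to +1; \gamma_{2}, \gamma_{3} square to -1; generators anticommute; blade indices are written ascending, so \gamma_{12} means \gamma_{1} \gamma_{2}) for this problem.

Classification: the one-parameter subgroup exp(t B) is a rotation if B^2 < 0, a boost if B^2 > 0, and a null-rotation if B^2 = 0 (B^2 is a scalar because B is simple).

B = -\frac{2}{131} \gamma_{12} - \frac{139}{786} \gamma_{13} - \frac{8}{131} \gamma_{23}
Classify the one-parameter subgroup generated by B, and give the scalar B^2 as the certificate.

B^2 term by term: the squares give (-\frac{2}{131})^2*(\gamma_{12})^2 + (-\frac{139}{786})^2*(\gamma_{13})^2 + (-\frac{8}{131})^2*(\gamma_{23})^2 = \frac{4}{17161}*(+1) + \frac{19321}{617796}*(+1) + \frac{64}{17161}*(-1) = \frac{1}{36} (each basis 2-blade squares to minus the product of its generators' squares); cross terms between blades sharing an index anticommute and cancel. So B^2 = \frac{1}{36}.
Answer: boost, certificate B^2 = \frac{1}{36}. Because \frac{1}{36} is invariant under every versor sandwich, the classification follows from its sign alone.


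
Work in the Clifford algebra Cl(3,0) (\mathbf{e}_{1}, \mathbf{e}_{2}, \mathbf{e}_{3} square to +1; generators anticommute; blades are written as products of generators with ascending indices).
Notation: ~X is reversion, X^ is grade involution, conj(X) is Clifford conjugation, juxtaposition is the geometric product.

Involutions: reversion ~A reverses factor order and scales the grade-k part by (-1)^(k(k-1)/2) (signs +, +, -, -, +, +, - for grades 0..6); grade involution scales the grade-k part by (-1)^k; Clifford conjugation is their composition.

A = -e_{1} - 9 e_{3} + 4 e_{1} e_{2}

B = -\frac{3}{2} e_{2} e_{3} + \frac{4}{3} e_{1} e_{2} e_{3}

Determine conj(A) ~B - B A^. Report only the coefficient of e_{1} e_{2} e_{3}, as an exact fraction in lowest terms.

first term: -\frac{27}{2} e_{2} - \frac{16}{3} e_{3} - 12 e_{1} e_{2} - 6 e_{1} e_{3} - \frac{4}{3} e_{2} e_{3} + \frac{3}{2} e_{1} e_{2} e_{3}
second term: -\frac{27}{2} e_{2} - \frac{16}{3} e_{3} + 12 e_{1} e_{2} + 6 e_{1} e_{3} + \frac{4}{3} e_{2} e_{3} - \frac{3}{2} e_{1} e_{2} e_{3}
Answer: 3


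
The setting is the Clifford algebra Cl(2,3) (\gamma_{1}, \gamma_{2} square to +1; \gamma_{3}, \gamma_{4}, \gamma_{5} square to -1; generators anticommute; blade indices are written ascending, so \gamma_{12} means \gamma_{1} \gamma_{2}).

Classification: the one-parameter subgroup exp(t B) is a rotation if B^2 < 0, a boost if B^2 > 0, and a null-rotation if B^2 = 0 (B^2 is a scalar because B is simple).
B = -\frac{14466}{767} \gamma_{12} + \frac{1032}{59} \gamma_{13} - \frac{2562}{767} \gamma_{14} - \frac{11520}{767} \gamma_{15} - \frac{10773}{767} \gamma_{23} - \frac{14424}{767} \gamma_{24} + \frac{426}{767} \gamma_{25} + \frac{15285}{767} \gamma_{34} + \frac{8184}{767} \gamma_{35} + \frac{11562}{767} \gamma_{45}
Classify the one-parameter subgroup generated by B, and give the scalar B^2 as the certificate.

B^2 term by term: the squares give (-\frac{14466}{767})^2*(\gamma_{12})^2 + (\frac{1032}{59})^2*(\gamma_{13})^2 + (-\frac{2562}{767})^2*(\gamma_{14})^2 + (-\frac{11520}{767})^2*(\gamma_{15})^2 + (-\frac{10773}{767})^2*(\gamma_{23})^2 + (-\frac{14424}{767})^2*(\gamma_{24})^2 + (\frac{426}{767})^2*(\gamma_{25})^2 + (\frac{15285}{767})^2*(\gamma_{34})^2 + (\frac{8184}{767})^2*(\gamma_{35})^2 + (\frac{11562}{767})^2*(\gamma_{45})^2 = \frac{209265156}{588289}*(-1) + \frac{1065024}{3481}*(+1) + \frac{6563844}{588289}*(+1) + \frac{132710400}{588289}*(+1) + \frac{116057529}{588289}*(+1) + \frac{208051776}{588289}*(+1) + \frac{181476}{588289}*(+1) + \frac{233631225}{588289}*(-1) + \frac{66977856}{588289}*(-1) + \frac{133679844}{588289}*(-1) = 0 (each basis 2-blade squares to minus the product of its generators' squares); cross terms between blades sharing an index anticommute and cancel; the commuting (index-disjoint) pairs give grade-4 terms 2*c*c'*(blade product), which cancel blade by blade — \gamma_{1234}: -\frac{442225620}{588289} + \frac{29771136}{45253} + \frac{55200852}{588289} = 0; \gamma_{1235}: -\frac{236779488}{588289} - \frac{879264}{45253} + \frac{248209920}{588289} = 0; \gamma_{1245}: -\frac{334511784}{588289} + \frac{2182824}{588289} + \frac{332328960}{588289} = 0; \gamma_{1345}: \frac{23863968}{45253} + \frac{41934816}{588289} - \frac{352166400}{588289} = 0; \gamma_{2345}: -\frac{249114852}{588289} + \frac{236092032}{588289} + \frac{13022820}{588289} = 0 — confirming B is simple. So B^2 = 0.
Answer: null-rotation, certificate B^2 = 0. No conjugation can change B^2 = 0; the sign gives the class.


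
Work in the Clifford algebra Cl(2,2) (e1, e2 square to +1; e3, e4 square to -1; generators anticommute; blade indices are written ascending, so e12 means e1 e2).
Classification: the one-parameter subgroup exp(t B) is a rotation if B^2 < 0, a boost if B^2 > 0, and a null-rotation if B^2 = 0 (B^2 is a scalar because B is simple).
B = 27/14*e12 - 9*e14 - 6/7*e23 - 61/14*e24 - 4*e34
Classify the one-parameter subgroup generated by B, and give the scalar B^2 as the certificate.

B^2 term by term: the squares give (27/14)^2*(e12)^2 + (-9)^2*(e14)^2 + (-6/7)^2*(e23)^2 + (-61/14)^2*(e24)^2 + (-4)^2*(e34)^2 = 729/196*(-1) + 81*(+1) + 36/49*(+1) + 3721/196*(+1) + 16*(-1) = 81 (each basis 2-blade squares to minus the product of its generators' squares); cross terms between blades sharing an index anticommute and cancel; the commuting (index-disjoint) pairs give grade-4 terms 2*c*c'*(blade product), which cancel blade by blade — e1234: -108/7 + 108/7 = 0 — confirming B is simple. So B^2 = 81.
Answer: boost, certificate B^2 = 81. The class reads off the invariant scalar 81 directly.


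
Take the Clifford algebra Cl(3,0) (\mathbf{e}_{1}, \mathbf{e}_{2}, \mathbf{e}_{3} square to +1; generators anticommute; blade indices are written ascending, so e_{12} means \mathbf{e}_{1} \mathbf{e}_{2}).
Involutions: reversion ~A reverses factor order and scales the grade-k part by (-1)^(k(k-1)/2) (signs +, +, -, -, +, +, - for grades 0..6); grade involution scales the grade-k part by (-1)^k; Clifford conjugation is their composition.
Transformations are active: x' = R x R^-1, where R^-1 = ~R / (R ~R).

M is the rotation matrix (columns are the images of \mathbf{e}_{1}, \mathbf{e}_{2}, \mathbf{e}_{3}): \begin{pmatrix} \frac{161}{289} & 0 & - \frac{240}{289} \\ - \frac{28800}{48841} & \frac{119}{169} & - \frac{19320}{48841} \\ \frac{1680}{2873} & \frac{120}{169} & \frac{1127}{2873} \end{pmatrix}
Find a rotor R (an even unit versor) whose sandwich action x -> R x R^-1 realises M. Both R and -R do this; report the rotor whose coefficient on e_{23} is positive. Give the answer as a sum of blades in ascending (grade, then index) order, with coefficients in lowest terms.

Method: write R = a + b12*e_{12} + b13*e_{13} + b23*e_{23} with a^2 + b12^2 + b13^2 + b23^2 = 1 (so R^-1 = ~R). Expanding the columns R e_j ~R gives tr M = 4a^2 - 1 and, from the antisymmetric part, M21 - M12 = -4a*b12, M13 - M31 = 4a*b13, M32 - M23 = -4a*b23.
Here tr M = \frac{80759}{48841}, so a^2 = (1 + tr M)/4 = \frac{32400}{48841} and a = ±\frac{180}{221}. Taking a = \frac{180}{221}: M21 - M12 = -\frac{28800}{48841}, M13 - M31 = -\frac{69120}{48841}, M32 - M23 = \frac{54000}{48841}, giving b12 = \frac{40}{221}, b13 = -\frac{96}{221}, b23 = -\frac{75}{221}, i.e. R = \frac{180}{221} + \frac{40}{221} e_{12} - \frac{96}{221} e_{13} - \frac{75}{221} e_{23}.
Its e_{23} coefficient is negative, so report the other preimage -R.
Answer: -\frac{180}{221} - \frac{40}{221} e_{12} + \frac{96}{221} e_{13} + \frac{75}{221} e_{23}. Sheet selection: the two-to-one cover makes ±R indistinguishable at the matrix level (trace \frac{80759}{48841}), so uniqueness comes from the required sign on e_{23}.


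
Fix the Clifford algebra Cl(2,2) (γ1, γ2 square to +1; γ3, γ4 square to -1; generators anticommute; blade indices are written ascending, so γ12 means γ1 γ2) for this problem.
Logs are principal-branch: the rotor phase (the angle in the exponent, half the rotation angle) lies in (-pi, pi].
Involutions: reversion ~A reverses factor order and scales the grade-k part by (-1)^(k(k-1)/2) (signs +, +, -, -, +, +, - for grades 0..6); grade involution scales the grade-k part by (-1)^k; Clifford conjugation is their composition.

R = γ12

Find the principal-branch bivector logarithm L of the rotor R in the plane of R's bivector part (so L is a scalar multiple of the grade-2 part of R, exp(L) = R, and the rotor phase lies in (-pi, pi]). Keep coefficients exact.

The scalar part of R is 0, which pins the rotor phase on the principal branch; dividing the bivector part by the sine of that phase recovers the unit plane, and L is the phase times that plane.
Concretely: cos(phase) = 0 gives phase = ±pi/2, and since phase/sin(phase) is even the sign is immaterial: L = (phase/sin(phase)) * <R>_2 = (pi/2) * <R>_2.
Answer: pi/2*γ12


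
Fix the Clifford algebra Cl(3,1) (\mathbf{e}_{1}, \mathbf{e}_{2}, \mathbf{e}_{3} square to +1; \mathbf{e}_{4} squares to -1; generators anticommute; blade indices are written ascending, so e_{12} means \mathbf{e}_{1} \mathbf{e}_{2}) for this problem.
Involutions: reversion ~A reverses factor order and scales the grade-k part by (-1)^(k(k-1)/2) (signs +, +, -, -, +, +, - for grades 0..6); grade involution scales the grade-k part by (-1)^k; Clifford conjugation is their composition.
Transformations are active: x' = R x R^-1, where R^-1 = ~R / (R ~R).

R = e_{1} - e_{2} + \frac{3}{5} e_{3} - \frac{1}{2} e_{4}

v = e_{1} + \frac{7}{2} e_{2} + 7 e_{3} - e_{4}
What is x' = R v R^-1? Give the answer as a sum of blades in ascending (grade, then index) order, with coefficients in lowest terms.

~R = e_{1} - e_{2} + \frac{3}{5} e_{3} - \frac{1}{2} e_{4}, and R ~R = \frac{211}{100}, so R^-1 = ~R / (\frac{211}{100}).
R v = \frac{6}{5} + \frac{9}{2} e_{12} + \frac{32}{5} e_{13} - \frac{1}{2} e_{14} - \frac{91}{10} e_{23} + \frac{11}{4} e_{24} + \frac{29}{10} e_{34}
Answer: \frac{29}{211} e_{1} - \frac{1957}{422} e_{2} - \frac{1333}{211} e_{3} + \frac{91}{211} e_{4}


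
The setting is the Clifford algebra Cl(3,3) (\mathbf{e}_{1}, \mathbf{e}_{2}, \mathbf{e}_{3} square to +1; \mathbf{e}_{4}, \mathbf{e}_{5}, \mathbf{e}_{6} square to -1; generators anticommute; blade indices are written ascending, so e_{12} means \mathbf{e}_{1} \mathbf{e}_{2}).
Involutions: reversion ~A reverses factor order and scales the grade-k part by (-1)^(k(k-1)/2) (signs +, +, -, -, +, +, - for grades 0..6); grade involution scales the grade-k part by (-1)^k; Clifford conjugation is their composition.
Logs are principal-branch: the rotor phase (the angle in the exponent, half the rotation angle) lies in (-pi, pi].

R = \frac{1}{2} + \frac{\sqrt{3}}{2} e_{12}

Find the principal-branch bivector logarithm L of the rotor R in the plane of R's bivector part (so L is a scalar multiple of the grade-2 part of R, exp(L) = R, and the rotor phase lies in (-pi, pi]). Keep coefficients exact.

The scalar part of R is \frac{1}{2}, which pins the rotor phase on the principal branch; dividing the bivector part by the sine of that phase recovers the unit plane, and L is the phase times that plane.
Concretely: cos(phase) = \frac{1}{2} gives phase = ±\frac{\pi}{3}, and since phase/sin(phase) is even the sign is immaterial: L = (phase/sin(phase)) * <R>_2 = (\frac{2 \sqrt{3} \pi}{9}) * <R>_2.
Answer: \frac{\pi}{3} e_{12}


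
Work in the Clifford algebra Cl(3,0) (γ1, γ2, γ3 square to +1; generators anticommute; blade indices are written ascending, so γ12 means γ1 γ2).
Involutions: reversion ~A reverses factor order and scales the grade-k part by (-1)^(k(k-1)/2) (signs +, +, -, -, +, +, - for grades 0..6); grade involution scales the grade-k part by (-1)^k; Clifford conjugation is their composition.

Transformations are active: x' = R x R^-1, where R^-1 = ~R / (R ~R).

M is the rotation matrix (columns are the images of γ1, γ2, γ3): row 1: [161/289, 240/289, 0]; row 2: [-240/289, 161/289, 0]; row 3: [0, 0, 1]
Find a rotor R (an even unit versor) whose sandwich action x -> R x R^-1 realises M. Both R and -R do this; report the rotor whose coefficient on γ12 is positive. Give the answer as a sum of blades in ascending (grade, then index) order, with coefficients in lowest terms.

Method: write R = a + b12*γ12 + b13*γ13 + b23*γ23 with a^2 + b12^2 + b13^2 + b23^2 = 1 (so R^-1 = ~R). Expanding the columns R e_j ~R gives tr M = 4a^2 - 1 and, from the antisymmetric part, M21 - M12 = -4a*b12, M13 - M31 = 4a*b13, M32 - M23 = -4a*b23.
Here tr M = 611/289, so a^2 = (1 + tr M)/4 = 225/289 and a = ±15/17. Taking a = 15/17: M21 - M12 = -480/289, M13 - M31 = 0, M32 - M23 = 0, giving b12 = 8/17, b13 = 0, b23 = 0, i.e. R = 15/17 + 8/17*γ12.
Its γ12 coefficient is already positive.
Answer: 15/17 + 8/17*γ12. Note: both R and -R realise this M (trace 611/289); the covering map identifies them, and the γ12-coefficient sign is the tie-breaker.


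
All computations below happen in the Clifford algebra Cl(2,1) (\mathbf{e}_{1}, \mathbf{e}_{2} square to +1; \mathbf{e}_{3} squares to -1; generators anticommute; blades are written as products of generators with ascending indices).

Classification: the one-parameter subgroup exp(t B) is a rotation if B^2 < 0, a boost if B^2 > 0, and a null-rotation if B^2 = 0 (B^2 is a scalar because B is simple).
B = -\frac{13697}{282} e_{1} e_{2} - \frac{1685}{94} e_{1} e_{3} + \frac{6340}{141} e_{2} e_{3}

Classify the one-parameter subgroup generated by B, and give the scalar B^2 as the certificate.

B^2 term by term: the squares give (-\frac{13697}{282})^2*(e_{1} e_{2})^2 + (-\frac{1685}{94})^2*(e_{1} e_{3})^2 + (\frac{6340}{141})^2*(e_{2} e_{3})^2 = \frac{187607809}{79524}*(-1) + \frac{2839225}{8836}*(+1) + \frac{40195600}{19881}*(+1) = -16 (each basis 2-blade squares to minus the product of its generators' squares); cross terms between blades sharing an index anticommute and cancel. So B^2 = -16.
Answer: rotation, certificate B^2 = -16. Why this suffices: the scalar -16 survives any versor conjugation, so its sign alone determines the class however B is presented.


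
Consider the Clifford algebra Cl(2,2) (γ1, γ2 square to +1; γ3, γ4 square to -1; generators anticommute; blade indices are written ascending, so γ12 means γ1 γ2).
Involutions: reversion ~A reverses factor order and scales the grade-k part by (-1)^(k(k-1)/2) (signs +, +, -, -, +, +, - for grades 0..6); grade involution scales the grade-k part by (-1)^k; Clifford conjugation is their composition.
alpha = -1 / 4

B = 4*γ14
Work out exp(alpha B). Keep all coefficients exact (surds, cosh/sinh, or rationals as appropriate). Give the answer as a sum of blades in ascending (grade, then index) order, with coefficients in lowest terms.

B^2 = (4)^2*(γ14)^2 = 16*(+1) = 16 (a basis 2-blade squares to minus the product of its generators' squares).
B^2 = 16 — since the square is positive, the closed form is hyperbolic: l = 4, alpha*l = -1, so exp(alpha B) = cosh(-1) + (sinh(-1)/4)*B = cosh(1) + (-sinh(1)/4)*B.
Answer: cosh(1) - sinh(1)*γ14


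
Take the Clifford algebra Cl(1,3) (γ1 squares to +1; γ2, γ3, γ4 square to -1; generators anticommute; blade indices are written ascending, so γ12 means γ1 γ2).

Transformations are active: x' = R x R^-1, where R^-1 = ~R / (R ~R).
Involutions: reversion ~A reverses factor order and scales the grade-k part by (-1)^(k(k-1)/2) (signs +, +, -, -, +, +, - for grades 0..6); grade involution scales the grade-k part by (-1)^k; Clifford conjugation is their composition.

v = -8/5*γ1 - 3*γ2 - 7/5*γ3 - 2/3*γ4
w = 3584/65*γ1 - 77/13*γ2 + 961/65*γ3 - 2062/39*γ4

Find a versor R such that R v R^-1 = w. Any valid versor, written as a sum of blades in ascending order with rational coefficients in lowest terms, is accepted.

Since q(v) = q(w) = -398/45, the sum R = v + w = 696/13*γ1 - 116/13*γ2 + 174/13*γ3 - 696/13*γ4 does the job whenever invertible.
Answer: 696/13*γ1 - 116/13*γ2 + 174/13*γ3 - 696/13*γ4


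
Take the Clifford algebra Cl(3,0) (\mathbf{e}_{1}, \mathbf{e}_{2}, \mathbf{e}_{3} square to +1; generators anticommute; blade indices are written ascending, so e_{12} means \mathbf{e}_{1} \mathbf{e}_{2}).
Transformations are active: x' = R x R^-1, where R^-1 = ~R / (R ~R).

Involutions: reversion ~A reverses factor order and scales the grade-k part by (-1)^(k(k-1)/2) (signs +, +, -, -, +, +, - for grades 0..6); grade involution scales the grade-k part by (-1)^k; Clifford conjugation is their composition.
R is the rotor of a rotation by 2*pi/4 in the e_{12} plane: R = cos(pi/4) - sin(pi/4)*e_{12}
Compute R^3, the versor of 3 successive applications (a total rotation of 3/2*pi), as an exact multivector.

Rotor phase runs at HALF the rotation angle; powers of one rotor simply add phase, so after 3 steps in e_{12} the phase is 3*pi/4 = \frac{3 \pi}{4} and R^3 = cos(\frac{3 \pi}{4}) - sin(\frac{3 \pi}{4})*e_{12}.
cos(\frac{3 \pi}{4}) = - \frac{\sqrt{2}}{2} and sin(\frac{3 \pi}{4}) = \frac{\sqrt{2}}{2}, so R^3 = - \frac{\sqrt{2}}{2} - \frac{\sqrt{2}}{2} e_{12}. The net rotation is 3/2*pi; the rotor keeps the half-angle phase exactly.
Answer: - \frac{\sqrt{2}}{2} - \frac{\sqrt{2}}{2} e_{12}


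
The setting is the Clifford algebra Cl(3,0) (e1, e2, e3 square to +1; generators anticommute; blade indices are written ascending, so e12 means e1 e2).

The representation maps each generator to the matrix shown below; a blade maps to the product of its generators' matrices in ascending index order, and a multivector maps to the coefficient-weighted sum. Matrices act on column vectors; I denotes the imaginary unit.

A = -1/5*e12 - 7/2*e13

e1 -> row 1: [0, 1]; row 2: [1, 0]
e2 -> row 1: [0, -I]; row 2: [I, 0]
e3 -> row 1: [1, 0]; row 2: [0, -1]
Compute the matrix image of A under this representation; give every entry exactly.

Bivector images (products of the table entries): rho(e12) = rho(e1)rho(e2) = row 1: [I, 0]; row 2: [0, -I]; rho(e13) = rho(e1)rho(e3) = row 1: [0, -1]; row 2: [1, 0].
M = (-1/5)*rho(e12) + (-7/2)*rho(e13), summed entrywise:
Answer: row 1: [-I/5, 7/2]; row 2: [-7/2, I/5]


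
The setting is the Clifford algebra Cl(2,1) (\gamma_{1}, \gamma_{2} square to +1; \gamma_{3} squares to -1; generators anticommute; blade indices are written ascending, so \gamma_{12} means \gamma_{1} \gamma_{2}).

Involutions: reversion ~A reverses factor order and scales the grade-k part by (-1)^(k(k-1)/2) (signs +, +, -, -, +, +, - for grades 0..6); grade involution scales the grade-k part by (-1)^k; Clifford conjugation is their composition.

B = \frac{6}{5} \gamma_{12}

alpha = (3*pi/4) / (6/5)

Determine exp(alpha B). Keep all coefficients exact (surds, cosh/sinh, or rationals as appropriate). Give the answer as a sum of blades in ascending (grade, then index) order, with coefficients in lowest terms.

B^2 = (\frac{6}{5})^2*(\gamma_{12})^2 = \frac{36}{25}*(-1) = -\frac{36}{25} (a basis 2-blade squares to minus the product of its generators' squares).
B^2 = -\frac{36}{25} — the negative square puts this in the circular regime; l = \frac{6}{5}, alpha*l = \frac{3 \pi}{4}, so exp(alpha B) = cos(\frac{3 \pi}{4}) + (sin(\frac{3 \pi}{4})/(\frac{6}{5}))*B = - \frac{\sqrt{2}}{2} + (\frac{5 \sqrt{2}}{12})*B.
Answer: - \frac{\sqrt{2}}{2} + \frac{\sqrt{2}}{2} \gamma_{12}


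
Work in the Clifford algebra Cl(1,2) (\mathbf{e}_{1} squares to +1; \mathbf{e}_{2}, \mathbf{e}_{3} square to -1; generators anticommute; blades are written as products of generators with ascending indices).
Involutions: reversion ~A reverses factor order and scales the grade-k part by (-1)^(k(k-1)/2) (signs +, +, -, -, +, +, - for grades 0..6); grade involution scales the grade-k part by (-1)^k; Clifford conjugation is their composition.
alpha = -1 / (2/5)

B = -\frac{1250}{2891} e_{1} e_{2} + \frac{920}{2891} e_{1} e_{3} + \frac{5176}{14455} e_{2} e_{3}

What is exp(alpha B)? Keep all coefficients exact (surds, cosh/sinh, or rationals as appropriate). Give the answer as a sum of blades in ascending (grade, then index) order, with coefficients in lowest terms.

B^2 term by term: the squares give (-\frac{1250}{2891})^2*(e_{1} e_{2})^2 + (\frac{920}{2891})^2*(e_{1} e_{3})^2 + (\frac{5176}{14455})^2*(e_{2} e_{3})^2 = \frac{1562500}{8357881}*(+1) + \frac{846400}{8357881}*(+1) + \frac{26790976}{208947025}*(-1) = \frac{4}{25} (each basis 2-blade squares to minus the product of its generators' squares); cross terms between blades sharing an index anticommute and cancel. So B^2 = \frac{4}{25}.
B^2 = \frac{4}{25} — the positive square puts this in the hyperbolic regime; l = \frac{2}{5}, alpha*l = -1, so exp(alpha B) = cosh(-1) + (sinh(-1)/(\frac{2}{5}))*B = \cosh{\left(1 \right)} + (- \frac{5 \sinh{\left(1 \right)}}{2})*B.
Answer: \cosh{\left(1 \right)} + \frac{3125 \sinh{\left(1 \right)}}{2891} e_{1} e_{2} - \frac{2300 \sinh{\left(1 \right)}}{2891} e_{1} e_{3} - \frac{2588 \sinh{\left(1 \right)}}{2891} e_{2} e_{3}


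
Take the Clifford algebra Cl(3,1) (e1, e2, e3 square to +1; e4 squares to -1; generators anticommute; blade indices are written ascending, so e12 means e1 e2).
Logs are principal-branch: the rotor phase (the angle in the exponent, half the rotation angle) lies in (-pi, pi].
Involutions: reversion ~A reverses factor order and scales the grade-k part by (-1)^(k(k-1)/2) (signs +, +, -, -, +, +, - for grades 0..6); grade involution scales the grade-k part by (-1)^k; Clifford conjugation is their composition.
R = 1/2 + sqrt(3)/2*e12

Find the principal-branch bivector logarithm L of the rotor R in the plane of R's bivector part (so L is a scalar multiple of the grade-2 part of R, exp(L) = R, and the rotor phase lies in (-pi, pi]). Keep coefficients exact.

The scalar part of R is 1/2, so the principal-branch rotor phase is pinned; divide the bivector part by its sine to get the unit plane — L is the phase times that plane.
Concretely: cos(phase) = 1/2 gives phase = ±pi/3, and since phase/sin(phase) is even the sign is immaterial: L = (phase/sin(phase)) * <R>_2 = (2*sqrt(3)*pi/9) * <R>_2.
Answer: pi/3*e12
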